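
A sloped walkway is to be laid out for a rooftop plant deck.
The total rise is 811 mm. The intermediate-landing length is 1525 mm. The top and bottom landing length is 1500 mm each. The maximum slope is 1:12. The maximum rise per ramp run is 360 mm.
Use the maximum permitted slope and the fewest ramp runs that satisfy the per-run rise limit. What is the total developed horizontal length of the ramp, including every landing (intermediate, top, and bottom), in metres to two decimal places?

15.78 m

⌈811/360⌉ = 3 ramp runs. That means 2 intermediate landings.
Ramp run (horizontal) at 1:12: 811 × 12 = 9732 mm.
2 intermediate landings contribute 2 × 1525 = 3050 mm.
Top and bottom landings: 2 × 1500 = 3000 mm.
Total = 9732 + 3050 + 3000 = 15782 mm.
= 15.78 m.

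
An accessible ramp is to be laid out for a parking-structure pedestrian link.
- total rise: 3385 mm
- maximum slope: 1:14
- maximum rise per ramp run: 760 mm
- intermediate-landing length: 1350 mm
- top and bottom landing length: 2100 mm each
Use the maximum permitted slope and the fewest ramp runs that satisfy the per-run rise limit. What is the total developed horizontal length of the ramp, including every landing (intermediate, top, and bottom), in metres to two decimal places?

56.99 m

3385 / 760 = 4.454 → round up to 5 ramp runs. That means 4 intermediate landings.
Horizontal run for 3385 mm of rise at 1:14 is 3385 × 14 = 47390 mm.
4 intermediate landings contribute 4 × 1350 = 5400 mm.
Top and bottom landings: 2 × 2100 = 4200 mm.
Total = 47390 + 5400 + 4200 = 56990 mm.
= 56.99 m.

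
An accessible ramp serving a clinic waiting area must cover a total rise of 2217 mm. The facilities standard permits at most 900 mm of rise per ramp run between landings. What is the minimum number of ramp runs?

2217 / 900 = 2.46, so 3 ramp runs are needed.

3 runs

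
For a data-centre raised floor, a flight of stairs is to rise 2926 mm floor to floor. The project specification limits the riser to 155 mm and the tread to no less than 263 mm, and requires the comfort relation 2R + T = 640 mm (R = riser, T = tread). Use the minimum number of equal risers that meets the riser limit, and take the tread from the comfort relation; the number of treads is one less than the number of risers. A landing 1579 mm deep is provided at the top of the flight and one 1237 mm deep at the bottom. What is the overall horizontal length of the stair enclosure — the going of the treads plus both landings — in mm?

8792 mm

2926 / 155 = 18.877 → round up to 19 risers.
Each riser is 2926/19 = 154 mm (≤ 155 mm).
T = 640 − 2·154 = 332 mm, which satisfies the 263 mm minimum.
Going = (19 − 1) × 332 = 5976 mm.
Enclosure = 5976 + 1579 + 1237 = 8792 mm.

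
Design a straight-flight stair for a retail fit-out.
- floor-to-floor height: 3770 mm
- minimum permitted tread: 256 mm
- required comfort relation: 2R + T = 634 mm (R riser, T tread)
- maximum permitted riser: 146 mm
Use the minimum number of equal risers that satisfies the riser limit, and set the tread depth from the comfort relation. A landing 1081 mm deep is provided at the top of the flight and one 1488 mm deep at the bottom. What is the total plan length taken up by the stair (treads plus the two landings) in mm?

3770 / 146 = 25.822 → round up to 26 risers.
Riser R = 3770 / 26 = 145 mm, within the 146 mm limit.
Tread T = 634 − 2 × 145 = 344 mm (≥ 256 mm).
Going = (26 − 1) × 344 = 8600 mm.
Add landings: 8600 + 1081 + 1488 = 11169 mm.

11169 mm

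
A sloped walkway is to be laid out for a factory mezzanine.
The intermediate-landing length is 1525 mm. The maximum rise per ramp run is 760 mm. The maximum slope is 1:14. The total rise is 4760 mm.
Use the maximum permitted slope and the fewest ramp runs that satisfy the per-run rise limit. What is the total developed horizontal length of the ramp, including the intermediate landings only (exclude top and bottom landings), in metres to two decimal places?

75.79 m

4760 / 760 = 6.263 → round up to 7 ramp runs. That means 6 intermediate landings.
Horizontal run for 4760 mm of rise at 1:14 is 4760 × 14 = 66640 mm.
6 intermediate landings contribute 6 × 1525 = 9150 mm.
Developed length = 66640 + 9150 = 75790 mm.
= 75.79 m.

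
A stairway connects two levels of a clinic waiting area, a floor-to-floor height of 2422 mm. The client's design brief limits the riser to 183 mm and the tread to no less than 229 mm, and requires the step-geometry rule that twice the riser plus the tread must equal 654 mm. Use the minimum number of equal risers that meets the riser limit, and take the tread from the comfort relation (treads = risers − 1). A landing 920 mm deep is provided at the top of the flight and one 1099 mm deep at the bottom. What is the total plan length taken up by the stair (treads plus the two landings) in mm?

At most 183 each: 2422/183 = 13.23, giving 14 risers.
Each riser is 2422/14 = 173 mm (≤ 183 mm).
T = 654 − 2·173 = 308 mm, which satisfies the 229 mm minimum.
Treads = 14 − 1 = 13; going = 13 × 308 = 4004 mm.
Enclosure = 4004 + 920 + 1099 = 6023 mm.

6023 mm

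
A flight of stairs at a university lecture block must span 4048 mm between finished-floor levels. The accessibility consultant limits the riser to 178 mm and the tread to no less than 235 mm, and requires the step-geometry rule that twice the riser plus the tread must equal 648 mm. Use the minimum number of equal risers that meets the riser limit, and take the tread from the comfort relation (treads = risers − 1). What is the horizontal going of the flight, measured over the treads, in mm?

6512 mm

4048 / 178 = 22.74, so 23 risers are needed.
Riser R = 4048 / 23 = 176 mm, within the 178 mm limit.
Tread T = 648 − 2 × 176 = 296 mm (≥ 235 mm).
23 risers give 22 treads; going = 22 × 296 = 6512 mm.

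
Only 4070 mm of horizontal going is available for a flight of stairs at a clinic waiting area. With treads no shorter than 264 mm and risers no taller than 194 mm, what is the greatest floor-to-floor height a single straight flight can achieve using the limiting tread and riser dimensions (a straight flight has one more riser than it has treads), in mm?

3104 mm

4070 / 264 = 15.42, so 15 treads fit.
Risers = treads + 1 = 16.
Maximum height = 16 × 194 = 3104 mm.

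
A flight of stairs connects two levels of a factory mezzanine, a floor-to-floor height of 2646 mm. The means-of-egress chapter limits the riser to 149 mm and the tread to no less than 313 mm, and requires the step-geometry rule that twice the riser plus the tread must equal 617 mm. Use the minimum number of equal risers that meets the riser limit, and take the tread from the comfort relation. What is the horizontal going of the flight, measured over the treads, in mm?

5491 mm

⌈2646/149⌉ = 18 risers.
R = 2646 ÷ 18 = 147 mm.
From 2R + T = 617: T = 617 − 294 = 323 mm.
Treads = 18 − 1 = 17; going = 17 × 323 = 5491 mm.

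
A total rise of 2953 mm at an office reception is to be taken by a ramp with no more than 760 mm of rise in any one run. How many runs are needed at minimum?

2953 / 760 = 3.89, so 4 ramp runs are needed.

4 runs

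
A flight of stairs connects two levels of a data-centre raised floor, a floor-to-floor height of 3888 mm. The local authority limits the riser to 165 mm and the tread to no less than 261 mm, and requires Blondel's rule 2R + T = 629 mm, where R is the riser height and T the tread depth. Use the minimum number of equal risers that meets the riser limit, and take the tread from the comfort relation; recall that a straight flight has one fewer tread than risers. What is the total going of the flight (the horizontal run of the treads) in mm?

7015 mm

At most 165 each: 3888/165 = 23.56, giving 24 risers.
R = 3888 ÷ 24 = 162 mm.
T = 629 − 2·162 = 305 mm, which satisfies the 261 mm minimum.
Treads = 24 − 1 = 23; going = 23 × 305 = 7015 mm.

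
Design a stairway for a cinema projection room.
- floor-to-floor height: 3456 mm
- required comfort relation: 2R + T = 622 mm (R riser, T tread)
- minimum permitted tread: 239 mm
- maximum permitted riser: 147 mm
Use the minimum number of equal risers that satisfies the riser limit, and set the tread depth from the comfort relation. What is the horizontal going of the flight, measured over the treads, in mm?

3456 / 147 = 23.51, so 24 risers are needed.
Riser R = 3456 / 24 = 144 mm, within the 147 mm limit.
T = 622 − 2·144 = 334 mm, which satisfies the 239 mm minimum.
24 risers give 23 treads; going = 23 × 334 = 7682 mm.

7682 mm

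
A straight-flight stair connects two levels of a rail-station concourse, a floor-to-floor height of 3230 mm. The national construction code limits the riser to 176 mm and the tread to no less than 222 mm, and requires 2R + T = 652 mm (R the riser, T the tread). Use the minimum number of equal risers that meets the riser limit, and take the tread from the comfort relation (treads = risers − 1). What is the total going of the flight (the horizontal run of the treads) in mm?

5616 mm

3230 / 176 = 18.35, so 19 risers are needed.
Each riser is 3230/19 = 170 mm (≤ 176 mm).
Tread T = 652 − 2 × 170 = 312 mm (≥ 222 mm).
Treads = 19 − 1 = 18; going = 18 × 312 = 5616 mm.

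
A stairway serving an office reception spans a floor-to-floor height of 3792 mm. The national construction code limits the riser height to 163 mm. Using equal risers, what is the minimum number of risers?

At most 163 each: 3792/163 = 23.26, giving 24 risers.

24 risers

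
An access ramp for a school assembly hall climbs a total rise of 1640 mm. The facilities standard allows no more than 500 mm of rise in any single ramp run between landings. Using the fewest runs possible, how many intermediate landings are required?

3 intermediate landings

1640 / 500 = 3.280 → round up to 4 ramp runs.
4 runs are separated by 3 intermediate landings.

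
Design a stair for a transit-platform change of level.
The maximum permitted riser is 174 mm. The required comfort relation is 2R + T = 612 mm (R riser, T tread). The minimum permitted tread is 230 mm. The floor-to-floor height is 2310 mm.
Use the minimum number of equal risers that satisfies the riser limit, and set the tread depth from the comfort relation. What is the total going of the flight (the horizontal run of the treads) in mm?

3666 mm

⌈2310/174⌉ = 14 risers.
Riser R = 2310 / 14 = 165 mm, within the 174 mm limit.
From 2R + T = 612: T = 612 − 330 = 282 mm.
Going = (14 − 1) × 282 = 3666 mm.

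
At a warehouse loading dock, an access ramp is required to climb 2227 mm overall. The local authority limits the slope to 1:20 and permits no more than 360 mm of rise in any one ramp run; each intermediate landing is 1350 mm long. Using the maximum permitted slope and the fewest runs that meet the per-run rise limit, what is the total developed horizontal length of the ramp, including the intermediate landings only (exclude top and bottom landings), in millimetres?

At most 360 each: 2227/360 = 6.19, giving 7 ramp runs. That means 6 intermediate landings.
Ramp run (horizontal) at 1:20: 2227 × 20 = 44540 mm.
Intermediate landings: 6 × 1350 = 8100 mm.
Developed length = 44540 + 8100 = 52640 mm.

52640 mm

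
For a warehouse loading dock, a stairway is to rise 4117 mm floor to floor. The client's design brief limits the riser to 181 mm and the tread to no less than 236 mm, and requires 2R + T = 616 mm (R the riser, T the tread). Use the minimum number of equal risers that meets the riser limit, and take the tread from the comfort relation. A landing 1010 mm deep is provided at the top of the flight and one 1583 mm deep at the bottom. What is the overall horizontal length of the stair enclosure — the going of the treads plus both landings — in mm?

8269 mm

At most 181 each: 4117/181 = 22.75, giving 23 risers.
Each riser is 4117/23 = 179 mm (≤ 181 mm).
From 2R + T = 616: T = 616 − 358 = 258 mm.
Treads = 23 − 1 = 22; going = 22 × 258 = 5676 mm.
Add landings: 5676 + 1010 + 1583 = 8269 mm.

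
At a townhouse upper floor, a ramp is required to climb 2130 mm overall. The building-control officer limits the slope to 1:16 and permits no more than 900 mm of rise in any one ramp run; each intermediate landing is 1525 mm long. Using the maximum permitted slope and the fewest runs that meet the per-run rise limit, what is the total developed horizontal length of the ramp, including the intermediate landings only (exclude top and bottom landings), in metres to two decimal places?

2130 / 900 = 2.37, so 3 ramp runs are needed. That means 2 intermediate landings.
Horizontal run for 2130 mm of rise at 1:16 is 2130 × 16 = 34080 mm.
Intermediate landings: 2 × 1525 = 3050 mm.
Developed length = 34080 + 3050 = 37130 mm.
= 37.13 m.

37.13 m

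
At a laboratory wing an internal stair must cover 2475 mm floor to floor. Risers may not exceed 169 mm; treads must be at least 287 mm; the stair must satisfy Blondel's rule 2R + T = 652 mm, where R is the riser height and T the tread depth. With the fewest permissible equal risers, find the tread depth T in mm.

322 mm

2475 / 169 = 14.645 → round up to 15 risers.
Each riser is 2475/15 = 165 mm (≤ 169 mm).
From 2R + T = 652: T = 652 − 330 = 322 mm.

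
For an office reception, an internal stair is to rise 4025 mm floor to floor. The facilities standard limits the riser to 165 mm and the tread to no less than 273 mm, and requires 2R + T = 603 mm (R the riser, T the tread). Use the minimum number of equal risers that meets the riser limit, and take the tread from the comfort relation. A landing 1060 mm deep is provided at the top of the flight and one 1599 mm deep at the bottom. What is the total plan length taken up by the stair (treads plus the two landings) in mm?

9403 mm

⌈4025/165⌉ = 25 risers.
Each riser is 4025/25 = 161 mm (≤ 165 mm).
From 2R + T = 603: T = 603 − 322 = 281 mm.
Going = (25 − 1) × 281 = 6744 mm.
Add landings: 6744 + 1060 + 1599 = 9403 mm.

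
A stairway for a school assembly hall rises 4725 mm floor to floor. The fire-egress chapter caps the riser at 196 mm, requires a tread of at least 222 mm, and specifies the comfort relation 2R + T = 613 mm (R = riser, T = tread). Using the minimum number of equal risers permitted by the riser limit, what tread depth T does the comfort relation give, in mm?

At most 196 each: 4725/196 = 24.11, giving 25 risers.
Each riser is 4725/25 = 189 mm (≤ 196 mm).
T = 613 − 2·189 = 235 mm, which satisfies the 222 mm minimum.

235 mm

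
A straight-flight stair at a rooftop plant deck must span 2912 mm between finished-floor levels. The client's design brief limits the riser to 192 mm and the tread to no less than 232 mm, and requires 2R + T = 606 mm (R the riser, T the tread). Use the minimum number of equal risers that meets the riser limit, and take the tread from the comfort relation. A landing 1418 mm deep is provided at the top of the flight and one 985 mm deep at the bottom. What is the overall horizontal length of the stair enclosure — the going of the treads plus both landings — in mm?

6033 mm

2912 / 192 = 15.17, so 16 risers are needed.
Each riser is 2912/16 = 182 mm (≤ 192 mm).
From 2R + T = 606: T = 606 − 364 = 242 mm.
Treads = 16 − 1 = 15; going = 15 × 242 = 3630 mm.
Add landings: 3630 + 1418 + 985 = 6033 mm.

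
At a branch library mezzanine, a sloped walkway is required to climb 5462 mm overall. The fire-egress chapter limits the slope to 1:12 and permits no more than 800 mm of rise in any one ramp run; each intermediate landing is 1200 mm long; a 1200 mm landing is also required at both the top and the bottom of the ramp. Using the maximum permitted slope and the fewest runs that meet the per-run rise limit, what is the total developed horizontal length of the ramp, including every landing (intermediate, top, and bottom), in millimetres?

5462 / 800 = 6.83, so 7 ramp runs are needed. That means 6 intermediate landings.
Horizontal run for 5462 mm of rise at 1:12 is 5462 × 12 = 65544 mm.
6 intermediate landings contribute 6 × 1200 = 7200 mm.
Top and bottom landings: 2 × 1200 = 2400 mm.
Total = 65544 + 7200 + 2400 = 75144 mm.

75144 mm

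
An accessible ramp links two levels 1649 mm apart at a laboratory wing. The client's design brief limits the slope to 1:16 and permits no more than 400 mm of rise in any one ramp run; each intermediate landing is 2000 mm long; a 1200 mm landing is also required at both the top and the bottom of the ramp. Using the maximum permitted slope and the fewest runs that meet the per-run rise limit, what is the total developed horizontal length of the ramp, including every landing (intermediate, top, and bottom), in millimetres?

1649 / 400 = 4.122 → round up to 5 ramp runs. That means 4 intermediate landings.
Horizontal run for 1649 mm of rise at 1:16 is 1649 × 16 = 26384 mm.
4 intermediate landings contribute 4 × 2000 = 8000 mm.
Top and bottom landings: 2 × 1200 = 2400 mm.
Total = 26384 + 8000 + 2400 = 36784 mm.

36784 mm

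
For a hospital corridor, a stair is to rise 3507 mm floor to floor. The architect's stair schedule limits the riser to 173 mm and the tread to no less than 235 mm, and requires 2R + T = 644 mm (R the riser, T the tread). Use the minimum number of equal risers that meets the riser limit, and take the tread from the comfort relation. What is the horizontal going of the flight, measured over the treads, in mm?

6200 mm

3507 / 173 = 20.27, so 21 risers are needed.
Each riser is 3507/21 = 167 mm (≤ 173 mm).
T = 644 − 2·167 = 310 mm, which satisfies the 235 mm minimum.
Treads = 21 − 1 = 20; going = 20 × 310 = 6200 mm.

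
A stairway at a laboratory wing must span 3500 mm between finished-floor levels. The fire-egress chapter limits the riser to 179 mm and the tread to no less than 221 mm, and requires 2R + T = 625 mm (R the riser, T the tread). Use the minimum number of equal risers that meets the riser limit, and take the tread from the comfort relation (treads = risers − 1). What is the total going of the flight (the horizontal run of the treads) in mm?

At most 179 each: 3500/179 = 19.55, giving 20 risers.
Riser R = 3500 / 20 = 175 mm, within the 179 mm limit.
Tread T = 625 − 2 × 175 = 275 mm (≥ 221 mm).
Going = (20 − 1) × 275 = 5225 mm.

5225 mm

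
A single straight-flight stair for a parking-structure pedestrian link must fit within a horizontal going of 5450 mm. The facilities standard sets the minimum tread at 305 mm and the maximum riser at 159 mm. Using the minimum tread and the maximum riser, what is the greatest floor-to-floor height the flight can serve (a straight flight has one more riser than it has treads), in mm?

Treads that fit: ⌊5450 / 305⌋ = 17.
Risers = treads + 1 = 18.
Maximum height = 18 × 159 = 2862 mm.

2862 mm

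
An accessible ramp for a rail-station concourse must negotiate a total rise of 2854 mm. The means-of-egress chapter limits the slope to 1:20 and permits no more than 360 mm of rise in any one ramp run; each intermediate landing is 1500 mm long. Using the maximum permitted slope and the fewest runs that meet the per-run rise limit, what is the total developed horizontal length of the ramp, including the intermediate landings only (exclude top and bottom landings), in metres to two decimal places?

67.58 m

2854 / 360 = 7.93, so 8 ramp runs are needed. That means 7 intermediate landings.
Horizontal run for 2854 mm of rise at 1:20 is 2854 × 20 = 57080 mm.
7 intermediate landings contribute 7 × 1500 = 10500 mm.
Developed length = 57080 + 10500 = 67580 mm.
= 67.58 m.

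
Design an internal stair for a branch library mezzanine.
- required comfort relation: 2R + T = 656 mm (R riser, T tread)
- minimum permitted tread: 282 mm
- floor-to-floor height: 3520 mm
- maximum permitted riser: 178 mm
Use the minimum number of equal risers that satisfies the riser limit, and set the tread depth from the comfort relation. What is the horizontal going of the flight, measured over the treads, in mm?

At most 178 each: 3520/178 = 19.78, giving 20 risers.
Each riser is 3520/20 = 176 mm (≤ 178 mm).
Tread T = 656 − 2 × 176 = 304 mm (≥ 282 mm).
Going = (20 − 1) × 304 = 5776 mm.

5776 mm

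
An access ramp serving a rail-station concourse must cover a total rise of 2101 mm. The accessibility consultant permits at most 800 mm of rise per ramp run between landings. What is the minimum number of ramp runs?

⌈2101/800⌉ = 3 ramp runs.

3 runs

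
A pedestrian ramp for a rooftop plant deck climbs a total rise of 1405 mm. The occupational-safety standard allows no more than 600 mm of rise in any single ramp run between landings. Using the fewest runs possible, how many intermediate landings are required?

1405 / 600 = 2.342 → round up to 3 ramp runs.
3 runs are separated by 2 intermediate landings.

2 intermediate landings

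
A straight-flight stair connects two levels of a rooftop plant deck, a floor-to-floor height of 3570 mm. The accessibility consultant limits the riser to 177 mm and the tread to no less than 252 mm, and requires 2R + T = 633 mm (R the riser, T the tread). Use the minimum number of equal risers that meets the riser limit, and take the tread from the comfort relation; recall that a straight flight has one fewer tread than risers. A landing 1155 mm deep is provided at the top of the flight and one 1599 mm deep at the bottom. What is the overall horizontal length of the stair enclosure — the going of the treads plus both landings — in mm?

8614 mm

At most 177 each: 3570/177 = 20.17, giving 21 risers.
R = 3570 ÷ 21 = 170 mm.
T = 633 − 2·170 = 293 mm, which satisfies the 252 mm minimum.
Going = (21 − 1) × 293 = 5860 mm.
Add landings: 5860 + 1155 + 1599 = 8614 mm.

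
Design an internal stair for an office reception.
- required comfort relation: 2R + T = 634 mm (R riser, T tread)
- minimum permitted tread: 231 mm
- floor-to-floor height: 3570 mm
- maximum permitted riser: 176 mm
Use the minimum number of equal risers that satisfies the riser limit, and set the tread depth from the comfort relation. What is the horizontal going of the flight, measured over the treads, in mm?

5880 mm

3570 / 176 = 20.28, so 21 risers are needed.
Riser R = 3570 / 21 = 170 mm, within the 176 mm limit.
From 2R + T = 634: T = 634 − 340 = 294 mm.
Treads = 21 − 1 = 20; going = 20 × 294 = 5880 mm.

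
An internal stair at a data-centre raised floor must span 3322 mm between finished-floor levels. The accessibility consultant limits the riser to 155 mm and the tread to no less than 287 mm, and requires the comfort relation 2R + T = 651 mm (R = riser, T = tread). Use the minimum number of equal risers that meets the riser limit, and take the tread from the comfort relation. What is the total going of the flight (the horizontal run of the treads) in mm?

3322 / 155 = 21.43, so 22 risers are needed.
R = 3322 ÷ 22 = 151 mm.
From 2R + T = 651: T = 651 − 302 = 349 mm.
Treads = 22 − 1 = 21; going = 21 × 349 = 7329 mm.

7329 mm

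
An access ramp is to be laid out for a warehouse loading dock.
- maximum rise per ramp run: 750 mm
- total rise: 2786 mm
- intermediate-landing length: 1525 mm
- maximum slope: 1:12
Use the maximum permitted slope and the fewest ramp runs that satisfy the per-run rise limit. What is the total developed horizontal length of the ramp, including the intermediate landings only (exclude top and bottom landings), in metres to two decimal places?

⌈2786/750⌉ = 4 ramp runs. That means 3 intermediate landings.
Ramp run (horizontal) at 1:12: 2786 × 12 = 33432 mm.
3 intermediate landings contribute 3 × 1525 = 4575 mm.
Total developed length = 33432 + 4575 = 38007 mm.
= 38.01 m.

38.01 m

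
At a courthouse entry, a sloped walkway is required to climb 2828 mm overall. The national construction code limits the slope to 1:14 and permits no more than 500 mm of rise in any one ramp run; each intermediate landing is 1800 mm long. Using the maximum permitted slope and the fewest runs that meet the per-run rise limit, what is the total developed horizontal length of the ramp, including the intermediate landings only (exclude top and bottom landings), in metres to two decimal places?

48.59 m

2828 / 500 = 5.66, so 6 ramp runs are needed. That means 5 intermediate landings.
Horizontal run for 2828 mm of rise at 1:14 is 2828 × 14 = 39592 mm.
5 intermediate landings contribute 5 × 1800 = 9000 mm.
Total developed length = 39592 + 9000 = 48592 mm.
= 48.59 m.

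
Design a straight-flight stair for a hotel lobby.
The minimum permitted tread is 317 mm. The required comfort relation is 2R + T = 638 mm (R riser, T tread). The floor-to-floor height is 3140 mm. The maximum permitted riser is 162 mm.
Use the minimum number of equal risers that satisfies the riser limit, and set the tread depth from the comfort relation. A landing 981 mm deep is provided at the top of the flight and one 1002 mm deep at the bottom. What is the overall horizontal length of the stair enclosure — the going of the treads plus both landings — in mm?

8139 mm

⌈3140/162⌉ = 20 risers.
Riser R = 3140 / 20 = 157 mm, within the 162 mm limit.
From 2R + T = 638: T = 638 − 314 = 324 mm.
Treads = 20 − 1 = 19; going = 19 × 324 = 6156 mm.
Enclosure = 6156 + 981 + 1002 = 8139 mm.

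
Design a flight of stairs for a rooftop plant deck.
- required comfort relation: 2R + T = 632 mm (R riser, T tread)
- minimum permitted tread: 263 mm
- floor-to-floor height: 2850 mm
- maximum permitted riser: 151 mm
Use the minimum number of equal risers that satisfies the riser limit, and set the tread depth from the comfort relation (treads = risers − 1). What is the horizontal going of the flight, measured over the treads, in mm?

5976 mm

At most 151 each: 2850/151 = 18.87, giving 19 risers.
R = 2850 ÷ 19 = 150 mm.
Tread T = 632 − 2 × 150 = 332 mm (≥ 263 mm).
Treads = 19 − 1 = 18; going = 18 × 332 = 5976 mm.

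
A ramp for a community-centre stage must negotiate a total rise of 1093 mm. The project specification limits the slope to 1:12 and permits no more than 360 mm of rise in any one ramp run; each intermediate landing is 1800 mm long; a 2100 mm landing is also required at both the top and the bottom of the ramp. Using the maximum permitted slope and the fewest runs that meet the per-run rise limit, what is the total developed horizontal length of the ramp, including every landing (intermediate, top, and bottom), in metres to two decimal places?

At most 360 each: 1093/360 = 3.04, giving 4 ramp runs. That means 3 intermediate landings.
Horizontal run for 1093 mm of rise at 1:12 is 1093 × 12 = 13116 mm.
3 intermediate landings contribute 3 × 1800 = 5400 mm.
Top and bottom landings: 2 × 2100 = 4200 mm.
Total = 13116 + 5400 + 4200 = 22716 mm.
= 22.72 m.

22.72 m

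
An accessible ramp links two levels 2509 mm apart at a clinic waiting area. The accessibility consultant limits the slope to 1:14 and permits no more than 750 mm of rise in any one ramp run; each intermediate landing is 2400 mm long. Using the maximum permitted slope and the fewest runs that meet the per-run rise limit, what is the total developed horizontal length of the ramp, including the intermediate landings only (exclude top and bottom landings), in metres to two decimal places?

⌈2509/750⌉ = 4 ramp runs. That means 3 intermediate landings.
Horizontal run for 2509 mm of rise at 1:14 is 2509 × 14 = 35126 mm.
3 intermediate landings contribute 3 × 2400 = 7200 mm.
Total developed length = 35126 + 7200 = 42326 mm.
= 42.33 m.

42.33 m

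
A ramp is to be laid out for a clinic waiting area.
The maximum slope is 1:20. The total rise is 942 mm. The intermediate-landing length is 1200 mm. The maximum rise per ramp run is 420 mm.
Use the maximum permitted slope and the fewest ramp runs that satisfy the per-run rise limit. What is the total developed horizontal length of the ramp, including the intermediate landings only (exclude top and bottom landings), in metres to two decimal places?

At most 420 each: 942/420 = 2.24, giving 3 ramp runs. That means 2 intermediate landings.
Horizontal run for 942 mm of rise at 1:20 is 942 × 20 = 18840 mm.
Intermediate landings: 2 × 1200 = 2400 mm.
Developed length = 18840 + 2400 = 21240 mm.
= 21.24 m.

21.24 m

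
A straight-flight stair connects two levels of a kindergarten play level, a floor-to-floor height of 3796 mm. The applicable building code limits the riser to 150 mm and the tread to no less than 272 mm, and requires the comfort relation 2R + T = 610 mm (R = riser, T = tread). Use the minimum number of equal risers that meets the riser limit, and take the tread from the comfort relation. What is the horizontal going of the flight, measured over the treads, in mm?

7950 mm

⌈3796/150⌉ = 26 risers.
R = 3796 ÷ 26 = 146 mm.
T = 610 − 2·146 = 318 mm, which satisfies the 272 mm minimum.
26 risers give 25 treads; going = 25 × 318 = 7950 mm.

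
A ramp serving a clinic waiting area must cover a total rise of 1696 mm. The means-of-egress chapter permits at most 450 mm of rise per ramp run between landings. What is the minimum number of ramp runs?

4 runs

At most 450 each: 1696/450 = 3.77, giving 4 ramp runs.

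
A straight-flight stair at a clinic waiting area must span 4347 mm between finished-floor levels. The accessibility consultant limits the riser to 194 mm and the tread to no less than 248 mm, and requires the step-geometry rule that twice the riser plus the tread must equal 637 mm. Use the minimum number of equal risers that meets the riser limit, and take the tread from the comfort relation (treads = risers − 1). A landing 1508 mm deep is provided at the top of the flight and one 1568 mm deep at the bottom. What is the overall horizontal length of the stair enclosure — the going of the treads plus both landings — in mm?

4347 / 194 = 22.41, so 23 risers are needed.
Riser R = 4347 / 23 = 189 mm, within the 194 mm limit.
T = 637 − 2·189 = 259 mm, which satisfies the 248 mm minimum.
23 risers give 22 treads; going = 22 × 259 = 5698 mm.
Enclosure = 5698 + 1508 + 1568 = 8774 mm.

8774 mm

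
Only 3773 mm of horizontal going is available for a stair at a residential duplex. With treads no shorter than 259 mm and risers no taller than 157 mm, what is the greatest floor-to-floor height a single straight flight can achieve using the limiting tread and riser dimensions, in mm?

2355 mm

Treads that fit: ⌊3773 / 259⌋ = 14.
Risers = treads + 1 = 15.
Maximum height = 15 × 157 = 2355 mm.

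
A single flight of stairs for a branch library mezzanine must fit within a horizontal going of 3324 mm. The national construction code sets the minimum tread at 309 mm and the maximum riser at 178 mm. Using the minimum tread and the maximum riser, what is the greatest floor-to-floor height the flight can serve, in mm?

1958 mm

Treads that fit: ⌊3324 / 309⌋ = 10.
Risers = treads + 1 = 11.
Maximum height = 11 × 178 = 1958 mm.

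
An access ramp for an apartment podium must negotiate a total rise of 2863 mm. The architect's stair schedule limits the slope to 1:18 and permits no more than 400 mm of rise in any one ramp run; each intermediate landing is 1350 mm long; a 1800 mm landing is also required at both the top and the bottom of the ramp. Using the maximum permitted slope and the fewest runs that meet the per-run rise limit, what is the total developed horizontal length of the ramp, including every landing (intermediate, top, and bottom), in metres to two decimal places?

64.58 m

At most 400 each: 2863/400 = 7.16, giving 8 ramp runs. That means 7 intermediate landings.
Ramp run (horizontal) at 1:18: 2863 × 18 = 51534 mm.
7 intermediate landings contribute 7 × 1350 = 9450 mm.
Top and bottom landings: 2 × 1800 = 3600 mm.
Total = 51534 + 9450 + 3600 = 64584 mm.
= 64.58 m.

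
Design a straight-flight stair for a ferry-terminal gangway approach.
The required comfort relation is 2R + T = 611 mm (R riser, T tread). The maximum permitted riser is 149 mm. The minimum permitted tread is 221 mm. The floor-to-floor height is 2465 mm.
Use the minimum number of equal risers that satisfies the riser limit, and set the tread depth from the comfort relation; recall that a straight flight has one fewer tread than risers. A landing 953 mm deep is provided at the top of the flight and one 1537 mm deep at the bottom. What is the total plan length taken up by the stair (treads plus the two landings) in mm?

2465 / 149 = 16.544 → round up to 17 risers.
R = 2465 ÷ 17 = 145 mm.
Tread T = 611 − 2 × 145 = 321 mm (≥ 221 mm).
Treads = 17 − 1 = 16; going = 16 × 321 = 5136 mm.
Enclosure = 5136 + 953 + 1537 = 7626 mm.

7626 mm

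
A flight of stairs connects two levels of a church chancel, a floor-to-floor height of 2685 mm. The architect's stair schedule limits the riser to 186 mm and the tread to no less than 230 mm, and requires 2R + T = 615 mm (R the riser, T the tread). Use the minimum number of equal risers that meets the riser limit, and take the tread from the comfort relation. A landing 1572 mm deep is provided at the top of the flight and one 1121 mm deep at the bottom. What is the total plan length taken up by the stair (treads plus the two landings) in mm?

6291 mm

⌈2685/186⌉ = 15 risers.
Riser R = 2685 / 15 = 179 mm, within the 186 mm limit.
Tread T = 615 − 2 × 179 = 257 mm (≥ 230 mm).
15 risers give 14 treads; going = 14 × 257 = 3598 mm.
Enclosure = 3598 + 1572 + 1121 = 6291 mm.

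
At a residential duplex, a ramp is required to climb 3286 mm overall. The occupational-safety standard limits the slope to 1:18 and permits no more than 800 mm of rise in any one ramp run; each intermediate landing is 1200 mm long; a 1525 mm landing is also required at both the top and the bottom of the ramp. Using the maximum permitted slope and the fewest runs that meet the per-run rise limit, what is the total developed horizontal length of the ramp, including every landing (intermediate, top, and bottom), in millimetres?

66998 mm

3286 / 800 = 4.107 → round up to 5 ramp runs. That means 4 intermediate landings.
Ramp run (horizontal) at 1:18: 3286 × 18 = 59148 mm.
Intermediate landings: 4 × 1200 = 4800 mm.
Top and bottom landings: 2 × 1525 = 3050 mm.
Total = 59148 + 4800 + 3050 = 66998 mm.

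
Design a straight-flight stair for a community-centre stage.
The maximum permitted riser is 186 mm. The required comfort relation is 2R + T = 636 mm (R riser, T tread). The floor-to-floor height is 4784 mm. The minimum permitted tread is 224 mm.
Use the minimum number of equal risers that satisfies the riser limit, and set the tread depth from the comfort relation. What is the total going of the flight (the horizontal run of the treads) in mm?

⌈4784/186⌉ = 26 risers.
R = 4784 ÷ 26 = 184 mm.
From 2R + T = 636: T = 636 − 368 = 268 mm.
26 risers give 25 treads; going = 25 × 268 = 6700 mm.

6700 mm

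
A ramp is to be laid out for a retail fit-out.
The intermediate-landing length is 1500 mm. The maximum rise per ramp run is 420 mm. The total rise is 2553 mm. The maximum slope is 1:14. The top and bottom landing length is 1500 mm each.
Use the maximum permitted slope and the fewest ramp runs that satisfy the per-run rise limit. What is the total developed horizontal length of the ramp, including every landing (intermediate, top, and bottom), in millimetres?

47742 mm

At most 420 each: 2553/420 = 6.08, giving 7 ramp runs. That means 6 intermediate landings.
Ramp run (horizontal) at 1:14: 2553 × 14 = 35742 mm.
6 intermediate landings contribute 6 × 1500 = 9000 mm.
Top and bottom landings: 2 × 1500 = 3000 mm.
Total = 35742 + 9000 + 3000 = 47742 mm.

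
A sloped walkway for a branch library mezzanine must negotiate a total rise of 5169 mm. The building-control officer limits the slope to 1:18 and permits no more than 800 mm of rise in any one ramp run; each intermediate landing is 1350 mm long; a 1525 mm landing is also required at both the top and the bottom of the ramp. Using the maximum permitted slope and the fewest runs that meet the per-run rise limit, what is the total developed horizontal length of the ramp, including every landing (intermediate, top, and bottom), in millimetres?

⌈5169/800⌉ = 7 ramp runs. That means 6 intermediate landings.
Horizontal run for 5169 mm of rise at 1:18 is 5169 × 18 = 93042 mm.
6 intermediate landings contribute 6 × 1350 = 8100 mm.
Top and bottom landings: 2 × 1525 = 3050 mm.
Total = 93042 + 8100 + 3050 = 104192 mm.

104192 mm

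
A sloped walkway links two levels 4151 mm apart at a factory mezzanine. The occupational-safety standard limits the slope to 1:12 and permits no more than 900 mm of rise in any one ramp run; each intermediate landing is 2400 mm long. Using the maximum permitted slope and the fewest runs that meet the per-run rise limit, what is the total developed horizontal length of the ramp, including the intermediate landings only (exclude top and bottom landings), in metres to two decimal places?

4151 / 900 = 4.612 → round up to 5 ramp runs. That means 4 intermediate landings.
Horizontal run for 4151 mm of rise at 1:12 is 4151 × 12 = 49812 mm.
4 intermediate landings contribute 4 × 2400 = 9600 mm.
Total developed length = 49812 + 9600 = 59412 mm.
= 59.41 m.

59.41 m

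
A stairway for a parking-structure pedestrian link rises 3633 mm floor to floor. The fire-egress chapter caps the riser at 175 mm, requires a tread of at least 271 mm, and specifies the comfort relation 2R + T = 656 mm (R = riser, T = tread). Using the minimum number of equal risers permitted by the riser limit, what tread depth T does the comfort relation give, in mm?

At most 175 each: 3633/175 = 20.76, giving 21 risers.
Each riser is 3633/21 = 173 mm (≤ 175 mm).
Tread T = 656 − 2 × 173 = 310 mm (≥ 271 mm).

310 mm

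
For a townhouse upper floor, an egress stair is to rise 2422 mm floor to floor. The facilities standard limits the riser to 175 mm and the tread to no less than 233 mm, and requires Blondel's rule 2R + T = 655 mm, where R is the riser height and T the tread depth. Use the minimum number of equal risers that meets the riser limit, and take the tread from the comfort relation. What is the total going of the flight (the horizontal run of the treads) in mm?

4017 mm

2422 / 175 = 13.840 → round up to 14 risers.
R = 2422 ÷ 14 = 173 mm.
T = 655 − 2·173 = 309 mm, which satisfies the 233 mm minimum.
Going = (14 − 1) × 309 = 4017 mm.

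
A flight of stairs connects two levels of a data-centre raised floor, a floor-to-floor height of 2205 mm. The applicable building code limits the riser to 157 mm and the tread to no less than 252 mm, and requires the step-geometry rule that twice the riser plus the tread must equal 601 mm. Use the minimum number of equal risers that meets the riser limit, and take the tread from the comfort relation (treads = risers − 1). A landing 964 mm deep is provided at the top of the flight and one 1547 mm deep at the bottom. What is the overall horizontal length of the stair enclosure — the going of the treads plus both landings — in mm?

2205 / 157 = 14.04, so 15 risers are needed.
R = 2205 ÷ 15 = 147 mm.
From 2R + T = 601: T = 601 − 294 = 307 mm.
Going = (15 − 1) × 307 = 4298 mm.
Enclosure = 4298 + 964 + 1547 = 6809 mm.

6809 mm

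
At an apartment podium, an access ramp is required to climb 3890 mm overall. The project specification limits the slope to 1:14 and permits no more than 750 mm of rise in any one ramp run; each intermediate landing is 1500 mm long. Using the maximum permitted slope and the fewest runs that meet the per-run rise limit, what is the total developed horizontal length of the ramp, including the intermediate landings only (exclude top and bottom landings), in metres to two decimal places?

3890 / 750 = 5.187 → round up to 6 ramp runs. That means 5 intermediate landings.
Ramp run (horizontal) at 1:14: 3890 × 14 = 54460 mm.
5 intermediate landings contribute 5 × 1500 = 7500 mm.
Total developed length = 54460 + 7500 = 61960 mm.
= 61.96 m.

61.96 m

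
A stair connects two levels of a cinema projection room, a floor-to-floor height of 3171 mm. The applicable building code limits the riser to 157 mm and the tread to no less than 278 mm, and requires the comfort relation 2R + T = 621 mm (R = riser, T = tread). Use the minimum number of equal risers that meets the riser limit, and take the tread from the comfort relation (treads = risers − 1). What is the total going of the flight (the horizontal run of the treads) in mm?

6380 mm

3171 / 157 = 20.197 → round up to 21 risers.
R = 3171 ÷ 21 = 151 mm.
T = 621 − 2·151 = 319 mm, which satisfies the 278 mm minimum.
21 risers give 20 treads; going = 20 × 319 = 6380 mm.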